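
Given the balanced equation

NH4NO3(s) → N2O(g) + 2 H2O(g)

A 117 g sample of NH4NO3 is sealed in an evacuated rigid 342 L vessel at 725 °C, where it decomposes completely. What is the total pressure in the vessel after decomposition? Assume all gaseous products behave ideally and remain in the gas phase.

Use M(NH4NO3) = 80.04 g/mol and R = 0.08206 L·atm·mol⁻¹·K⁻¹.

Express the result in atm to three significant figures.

1.05 atm

n(NH4NO3) = 117 / 80.04 = 1.462 mol
n(gas produced) = (3/1) × 1.462 = 4.386 mol
P = nRT/V = 4.386 × 0.08206 × 998.15 / 342 = 1.050 atm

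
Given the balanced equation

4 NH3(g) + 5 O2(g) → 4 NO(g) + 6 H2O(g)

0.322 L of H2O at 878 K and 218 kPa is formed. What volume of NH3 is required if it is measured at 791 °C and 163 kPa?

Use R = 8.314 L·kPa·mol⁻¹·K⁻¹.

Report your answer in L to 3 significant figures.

n(H2O) = PV/RT = (218 × 0.322) / (8.314 × 878) = 0.009616 mol
n(NH3) = (4/6) × 0.009616 = 0.006411 mol
V = nRT/P = 0.006411 × 8.314 × 1064.15 / 163 = 0.3480 L

0.348 L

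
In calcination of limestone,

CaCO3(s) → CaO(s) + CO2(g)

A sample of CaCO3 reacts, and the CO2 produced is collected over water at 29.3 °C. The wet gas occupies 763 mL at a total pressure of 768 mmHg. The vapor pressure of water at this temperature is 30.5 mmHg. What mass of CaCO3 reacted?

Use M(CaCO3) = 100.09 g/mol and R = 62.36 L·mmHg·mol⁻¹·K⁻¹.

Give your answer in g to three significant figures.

P(CO2) = 768 − 30.5 = 737.5 mmHg
n(CO2) = PV/RT = (737.5 × 0.7630) / (62.36 × 302.45) = 0.02984 mol
n(CaCO3) = (1/1) × 0.02984 = 0.02984 mol
m(CaCO3) = 0.02984 × 100.09 = 2.987 g

2.99 g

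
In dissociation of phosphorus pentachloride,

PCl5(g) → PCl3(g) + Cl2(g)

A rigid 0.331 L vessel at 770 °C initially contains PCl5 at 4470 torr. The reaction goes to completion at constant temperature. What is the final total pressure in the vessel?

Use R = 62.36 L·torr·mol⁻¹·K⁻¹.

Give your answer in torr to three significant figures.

At constant T and V, P ∝ n(gas): 1 mol gas → 2 mol gas.
P_final = (2/1) × 4470 = 8940 torr

8940 torr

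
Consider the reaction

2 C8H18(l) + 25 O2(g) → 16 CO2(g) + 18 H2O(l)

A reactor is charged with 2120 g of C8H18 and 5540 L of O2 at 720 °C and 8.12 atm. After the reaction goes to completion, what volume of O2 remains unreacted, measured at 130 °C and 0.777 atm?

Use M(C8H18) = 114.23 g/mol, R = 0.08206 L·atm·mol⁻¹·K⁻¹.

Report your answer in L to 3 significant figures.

13600 L

n(C8H18) = 2120 / 114.23 = 18.56 mol
n(O2) = PV/RT = (8.12 × 5540) / (0.08206 × 993.15) = 552.0 mol
For 18.56 mol C8H18, stoichiometry requires (25/2) × 18.56 = 232.0 mol O2; 552.0 mol is available, so C8H18 is limiting.
n(O2) consumed = (25/2) × 18.56 = 232.0 mol; remaining = 552.0 − 232.0 = 320.0 mol
V(O2) = nRT/P = 320.0 × 0.08206 × 403.15 / 0.777 = 13620 L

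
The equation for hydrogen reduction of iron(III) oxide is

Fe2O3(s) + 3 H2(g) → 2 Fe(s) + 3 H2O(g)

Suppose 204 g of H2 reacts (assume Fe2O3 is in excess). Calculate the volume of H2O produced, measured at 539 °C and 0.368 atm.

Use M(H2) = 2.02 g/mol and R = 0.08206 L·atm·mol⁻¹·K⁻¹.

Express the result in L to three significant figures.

n(H2) = 204.0 / 2.02 = 101.0 mol
n(H2O) = (3/3) × 101.0 = 101.0 mol
V = nRT/P = 101.0 × 0.08206 × 812.15 / 0.368 = 18290 L

18300 L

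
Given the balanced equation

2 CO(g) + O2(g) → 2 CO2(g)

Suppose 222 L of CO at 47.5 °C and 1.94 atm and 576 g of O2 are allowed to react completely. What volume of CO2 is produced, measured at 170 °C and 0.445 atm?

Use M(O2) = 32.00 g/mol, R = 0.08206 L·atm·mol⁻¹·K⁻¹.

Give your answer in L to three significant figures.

n(CO) = PV/RT = (1.94 × 222) / (0.08206 × 320.65) = 16.37 mol
n(O2) = 576 / 32.00 = 18.00 mol
For 16.37 mol CO, stoichiometry requires (1/2) × 16.37 = 8.185 mol O2; 18.00 mol is available, so CO is limiting.
n(CO2) = (2/2) × 16.37 = 16.37 mol
V(CO2) = nRT/P = 16.37 × 0.08206 × 443.15 / 0.445 = 1338 L

1340 L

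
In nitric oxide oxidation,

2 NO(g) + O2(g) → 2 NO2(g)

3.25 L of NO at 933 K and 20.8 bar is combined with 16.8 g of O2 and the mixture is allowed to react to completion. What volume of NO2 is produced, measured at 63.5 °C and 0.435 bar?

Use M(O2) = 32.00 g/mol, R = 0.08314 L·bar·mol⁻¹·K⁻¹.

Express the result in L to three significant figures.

n(NO) = PV/RT = (20.8 × 3.25) / (0.08314 × 933) = 0.8715 mol
n(O2) = 16.8 / 32.00 = 0.5250 mol
For 0.8715 mol NO, stoichiometry requires (1/2) × 0.8715 = 0.4358 mol O2; 0.5250 mol is available, so NO is limiting.
n(NO2) = (2/2) × 0.8715 = 0.8715 mol
V(NO2) = nRT/P = 0.8715 × 0.08314 × 336.65 / 0.435 = 56.07 L

56.1 L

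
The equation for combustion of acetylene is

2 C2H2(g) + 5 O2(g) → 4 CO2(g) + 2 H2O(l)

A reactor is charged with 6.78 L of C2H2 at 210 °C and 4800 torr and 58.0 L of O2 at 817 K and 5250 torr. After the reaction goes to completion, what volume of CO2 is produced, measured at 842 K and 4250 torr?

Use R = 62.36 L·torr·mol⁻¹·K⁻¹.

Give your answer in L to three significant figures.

n(C2H2) = PV/RT = (4800 × 6.78) / (62.36 × 483.15) = 1.080 mol
n(O2) = PV/RT = (5250 × 58.0) / (62.36 × 817) = 5.977 mol
For 1.080 mol C2H2, stoichiometry requires (5/2) × 1.080 = 2.700 mol O2; 5.977 mol is available, so C2H2 is limiting.
n(CO2) = (4/2) × 1.080 = 2.160 mol
V(CO2) = nRT/P = 2.160 × 62.36 × 842 / 4250 = 26.69 L

26.7 L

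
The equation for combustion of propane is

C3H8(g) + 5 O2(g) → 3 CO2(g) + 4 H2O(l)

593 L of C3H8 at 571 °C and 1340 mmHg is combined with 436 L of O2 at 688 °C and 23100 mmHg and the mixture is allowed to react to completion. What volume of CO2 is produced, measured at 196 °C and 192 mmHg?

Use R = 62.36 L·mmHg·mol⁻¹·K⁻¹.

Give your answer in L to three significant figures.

n(C3H8) = PV/RT = (1340 × 593) / (62.36 × 844.15) = 15.10 mol
n(O2) = PV/RT = (23100 × 436) / (62.36 × 961.15) = 168.0 mol
For 15.10 mol C3H8, stoichiometry requires (5/1) × 15.10 = 75.50 mol O2; 168.0 mol is available, so C3H8 is limiting.
n(CO2) = (3/1) × 15.10 = 45.30 mol
V(CO2) = nRT/P = 45.30 × 62.36 × 469.15 / 192 = 6903 L

6900 L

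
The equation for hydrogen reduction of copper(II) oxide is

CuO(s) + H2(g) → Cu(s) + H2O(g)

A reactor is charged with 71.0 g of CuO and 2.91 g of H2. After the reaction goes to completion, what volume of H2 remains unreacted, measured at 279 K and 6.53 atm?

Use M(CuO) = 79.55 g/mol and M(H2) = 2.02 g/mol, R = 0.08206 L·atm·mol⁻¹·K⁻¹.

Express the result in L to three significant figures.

n(CuO) = 71.0 / 79.55 = 0.8925 mol
n(H2) = 2.91 / 2.02 = 1.441 mol
For 0.8925 mol CuO, stoichiometry requires (1/1) × 0.8925 = 0.8925 mol H2; 1.441 mol is available, so CuO is limiting.
n(H2) consumed = (1/1) × 0.8925 = 0.8925 mol; remaining = 1.441 − 0.8925 = 0.5485 mol
V(H2) = nRT/P = 0.5485 × 0.08206 × 279 / 6.53 = 1.923 L

1.92 L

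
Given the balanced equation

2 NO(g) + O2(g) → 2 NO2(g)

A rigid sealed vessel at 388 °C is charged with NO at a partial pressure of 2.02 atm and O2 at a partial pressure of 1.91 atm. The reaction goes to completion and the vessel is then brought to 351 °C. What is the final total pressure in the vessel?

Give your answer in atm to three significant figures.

2.76 atm

At constant V, partial pressures at 388 °C are proportional to moles, so apply stoichiometry directly to pressures.
P(O2) required for 2.02 atm of NO = (1/2) × 2.02 = 1.010 atm; available 1.91 atm, so NO is limiting.
P(O2) remaining = 1.91 − (1/2) × 2.02 = 0.9000 atm
P(gaseous products) = (2)/2 × 2.02 = 2.020 atm
P_total at 388 °C = 0.9000 + 2.020 = 2.920 atm
Scaling to 351 °C: P = 2.920 × 624.15/661.15 = 2.757 atm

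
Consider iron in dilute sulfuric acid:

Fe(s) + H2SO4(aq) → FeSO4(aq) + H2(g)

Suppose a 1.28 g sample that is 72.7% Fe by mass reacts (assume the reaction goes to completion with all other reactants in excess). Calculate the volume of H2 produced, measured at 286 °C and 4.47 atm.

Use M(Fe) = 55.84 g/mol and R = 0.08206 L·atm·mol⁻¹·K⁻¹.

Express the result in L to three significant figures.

mass of Fe = 1.28 × 72.7/100 = 0.9306 g
n(Fe) = 0.9306 / 55.84 = 0.01667 mol
n(H2) = (1/1) × 0.01667 = 0.01667 mol
V = nRT/P = 0.01667 × 0.08206 × 559.15 / 4.47 = 0.1711 L

0.171 L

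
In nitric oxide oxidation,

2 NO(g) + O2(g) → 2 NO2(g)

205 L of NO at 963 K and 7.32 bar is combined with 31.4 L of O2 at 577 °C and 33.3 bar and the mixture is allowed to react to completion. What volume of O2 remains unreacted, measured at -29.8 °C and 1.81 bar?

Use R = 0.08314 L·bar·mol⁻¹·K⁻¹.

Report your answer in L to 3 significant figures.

60.6 L

n(NO) = PV/RT = (7.32 × 205) / (0.08314 × 963) = 18.74 mol
n(O2) = PV/RT = (33.3 × 31.4) / (0.08314 × 850.15) = 14.79 mol
For 18.74 mol NO, stoichiometry requires (1/2) × 18.74 = 9.370 mol O2; 14.79 mol is available, so NO is limiting.
n(O2) consumed = (1/2) × 18.74 = 9.370 mol; remaining = 14.79 − 9.370 = 5.420 mol
V(O2) = nRT/P = 5.420 × 0.08314 × 243.35 / 1.81 = 60.58 L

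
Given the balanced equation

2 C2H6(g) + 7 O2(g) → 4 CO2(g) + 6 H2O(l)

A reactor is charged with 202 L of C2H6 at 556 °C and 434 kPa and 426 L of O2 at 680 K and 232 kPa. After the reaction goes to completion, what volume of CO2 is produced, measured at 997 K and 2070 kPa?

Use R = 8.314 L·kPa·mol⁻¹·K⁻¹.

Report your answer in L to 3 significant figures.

40.0 L

n(C2H6) = PV/RT = (434 × 202) / (8.314 × 829.15) = 12.72 mol
n(O2) = PV/RT = (232 × 426) / (8.314 × 680) = 17.48 mol
For 12.72 mol C2H6, stoichiometry requires (7/2) × 12.72 = 44.52 mol O2; 17.48 mol is available, so O2 is limiting.
n(CO2) = (4/7) × 17.48 = 9.989 mol
V(CO2) = nRT/P = 9.989 × 8.314 × 997 / 2070 = 40.00 L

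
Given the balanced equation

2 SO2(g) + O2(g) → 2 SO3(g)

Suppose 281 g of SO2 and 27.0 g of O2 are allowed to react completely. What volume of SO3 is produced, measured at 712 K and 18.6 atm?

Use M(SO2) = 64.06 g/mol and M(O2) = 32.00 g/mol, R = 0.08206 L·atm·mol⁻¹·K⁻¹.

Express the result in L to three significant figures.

5.30 L

n(SO2) = 281 / 64.06 = 4.387 mol
n(O2) = 27.0 / 32.00 = 0.8438 mol
For 4.387 mol SO2, stoichiometry requires (1/2) × 4.387 = 2.193 mol O2; 0.8438 mol is available, so O2 is limiting.
n(SO3) = (2/1) × 0.8438 = 1.688 mol
V(SO3) = nRT/P = 1.688 × 0.08206 × 712 / 18.6 = 5.302 L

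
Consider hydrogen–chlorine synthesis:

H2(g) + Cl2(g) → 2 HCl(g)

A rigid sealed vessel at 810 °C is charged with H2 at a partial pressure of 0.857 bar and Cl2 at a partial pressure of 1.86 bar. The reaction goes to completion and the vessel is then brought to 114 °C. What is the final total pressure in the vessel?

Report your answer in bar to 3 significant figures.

Because the vessel is rigid and T is held at 810 °C, work the stoichiometry in partial pressures (P_i = n_iRT/V).
P(Cl2) required for 0.857 bar of H2 = (1/1) × 0.857 = 0.8570 bar; available 1.86 bar, so H2 is limiting.
P(Cl2) remaining = 1.86 − (1/1) × 0.857 = 1.003 bar
P(gaseous products) = (2)/1 × 0.857 = 1.714 bar
P_total at 810 °C = 1.003 + 1.714 = 2.717 bar
Scaling to 114 °C: P = 2.717 × 387.15/1083.15 = 0.9711 bar

0.971 bar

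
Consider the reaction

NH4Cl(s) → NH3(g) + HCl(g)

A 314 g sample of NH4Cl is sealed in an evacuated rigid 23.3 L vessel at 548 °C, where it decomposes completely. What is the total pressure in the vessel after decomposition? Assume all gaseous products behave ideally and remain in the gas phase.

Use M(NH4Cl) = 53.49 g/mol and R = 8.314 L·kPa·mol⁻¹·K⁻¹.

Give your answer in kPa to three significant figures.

3440 kPa

n(NH4Cl) = 314 / 53.49 = 5.870 mol
n(gas produced) = (2/1) × 5.870 = 11.74 mol
P = nRT/V = 11.74 × 8.314 × 821.15 / 23.3 = 3440 kPa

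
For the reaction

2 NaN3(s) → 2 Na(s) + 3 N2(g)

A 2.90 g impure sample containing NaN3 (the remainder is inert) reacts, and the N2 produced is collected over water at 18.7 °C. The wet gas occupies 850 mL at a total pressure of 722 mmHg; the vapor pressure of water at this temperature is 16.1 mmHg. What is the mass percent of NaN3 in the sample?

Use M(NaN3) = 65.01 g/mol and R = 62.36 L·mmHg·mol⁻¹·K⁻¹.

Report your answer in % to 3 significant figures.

P(N2) = 722 − 16.1 = 705.9 mmHg
n(N2) = PV/RT = (705.9 × 0.8500) / (62.36 × 291.85) = 0.03297 mol
n(NaN3) = (2/3) × 0.03297 = 0.02198 mol
m(NaN3) = 0.02198 × 65.01 = 1.429 g
%NaN3 = 1.429 / 2.90 × 100 = 49.28%

49.3 %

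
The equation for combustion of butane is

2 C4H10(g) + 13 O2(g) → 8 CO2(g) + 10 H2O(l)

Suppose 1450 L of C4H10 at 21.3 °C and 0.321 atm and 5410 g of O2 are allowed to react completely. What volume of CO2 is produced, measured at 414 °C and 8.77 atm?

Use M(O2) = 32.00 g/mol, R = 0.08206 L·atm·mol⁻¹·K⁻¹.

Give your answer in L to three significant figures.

n(C4H10) = PV/RT = (0.321 × 1450) / (0.08206 × 294.45) = 19.26 mol
n(O2) = 5410 / 32.00 = 169.1 mol
For 19.26 mol C4H10, stoichiometry requires (13/2) × 19.26 = 125.2 mol O2; 169.1 mol is available, so C4H10 is limiting.
n(CO2) = (8/2) × 19.26 = 77.04 mol
V(CO2) = nRT/P = 77.04 × 0.08206 × 687.15 / 8.77 = 495.3 L

495 L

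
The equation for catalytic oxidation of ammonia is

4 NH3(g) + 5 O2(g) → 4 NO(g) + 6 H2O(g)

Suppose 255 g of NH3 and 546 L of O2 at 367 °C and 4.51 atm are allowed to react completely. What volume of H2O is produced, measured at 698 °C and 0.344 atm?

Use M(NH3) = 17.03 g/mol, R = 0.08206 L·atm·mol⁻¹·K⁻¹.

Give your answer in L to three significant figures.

n(NH3) = 255 / 17.03 = 14.97 mol
n(O2) = PV/RT = (4.51 × 546) / (0.08206 × 640.15) = 46.88 mol
For 14.97 mol NH3, stoichiometry requires (5/4) × 14.97 = 18.71 mol O2; 46.88 mol is available, so NH3 is limiting.
n(H2O) = (6/4) × 14.97 = 22.46 mol
V(H2O) = nRT/P = 22.46 × 0.08206 × 971.15 / 0.344 = 5203 L

5200 L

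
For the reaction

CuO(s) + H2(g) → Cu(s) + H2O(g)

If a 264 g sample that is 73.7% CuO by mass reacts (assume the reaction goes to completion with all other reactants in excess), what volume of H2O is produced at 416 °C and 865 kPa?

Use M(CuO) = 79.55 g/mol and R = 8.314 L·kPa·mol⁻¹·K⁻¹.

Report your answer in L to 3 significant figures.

mass of CuO = 264 × 73.7/100 = 194.6 g
n(CuO) = 194.6 / 79.55 = 2.446 mol
n(H2O) = (1/1) × 2.446 = 2.446 mol
V = nRT/P = 2.446 × 8.314 × 689.15 / 865 = 16.20 L

16.2 L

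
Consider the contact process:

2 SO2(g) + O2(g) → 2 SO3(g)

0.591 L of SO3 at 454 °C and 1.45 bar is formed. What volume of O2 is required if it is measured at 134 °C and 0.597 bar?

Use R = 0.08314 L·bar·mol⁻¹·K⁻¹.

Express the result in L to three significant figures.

n(SO3) = PV/RT = (1.45 × 0.591) / (0.08314 × 727.15) = 0.01417 mol
n(O2) = (1/2) × 0.01417 = 0.007085 mol
V = nRT/P = 0.007085 × 0.08314 × 407.15 / 0.597 = 0.4017 L

0.402 L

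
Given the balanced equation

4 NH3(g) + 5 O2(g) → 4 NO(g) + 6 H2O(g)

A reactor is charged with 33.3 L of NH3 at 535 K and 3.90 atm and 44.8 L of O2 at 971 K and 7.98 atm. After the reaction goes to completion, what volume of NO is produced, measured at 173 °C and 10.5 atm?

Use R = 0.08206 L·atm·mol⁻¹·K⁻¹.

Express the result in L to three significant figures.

n(NH3) = PV/RT = (3.90 × 33.3) / (0.08206 × 535) = 2.958 mol
n(O2) = PV/RT = (7.98 × 44.8) / (0.08206 × 971) = 4.487 mol
For 2.958 mol NH3, stoichiometry requires (5/4) × 2.958 = 3.698 mol O2; 4.487 mol is available, so NH3 is limiting.
n(NO) = (4/4) × 2.958 = 2.958 mol
V(NO) = nRT/P = 2.958 × 0.08206 × 446.15 / 10.5 = 10.31 L

10.3 L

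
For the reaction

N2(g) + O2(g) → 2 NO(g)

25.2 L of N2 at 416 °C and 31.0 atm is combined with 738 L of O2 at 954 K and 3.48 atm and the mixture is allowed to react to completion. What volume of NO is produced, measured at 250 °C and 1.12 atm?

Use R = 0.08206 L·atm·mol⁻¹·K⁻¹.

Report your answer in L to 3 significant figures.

n(N2) = PV/RT = (31.0 × 25.2) / (0.08206 × 689.15) = 13.81 mol
n(O2) = PV/RT = (3.48 × 738) / (0.08206 × 954) = 32.81 mol
For 13.81 mol N2, stoichiometry requires (1/1) × 13.81 = 13.81 mol O2; 32.81 mol is available, so N2 is limiting.
n(NO) = (2/1) × 13.81 = 27.62 mol
V(NO) = nRT/P = 27.62 × 0.08206 × 523.15 / 1.12 = 1059 L

1060 L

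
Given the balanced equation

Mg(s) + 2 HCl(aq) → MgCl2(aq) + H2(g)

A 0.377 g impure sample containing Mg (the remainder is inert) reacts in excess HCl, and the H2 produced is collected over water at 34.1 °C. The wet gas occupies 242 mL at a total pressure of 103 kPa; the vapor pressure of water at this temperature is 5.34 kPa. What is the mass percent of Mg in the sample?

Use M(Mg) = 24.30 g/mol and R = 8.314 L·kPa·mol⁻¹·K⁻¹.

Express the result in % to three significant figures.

P(H2) = 103 − 5.34 = 97.66 kPa
n(H2) = PV/RT = (97.66 × 0.2420) / (8.314 × 307.25) = 0.009252 mol
n(Mg) = (1/1) × 0.009252 = 0.009252 mol
m(Mg) = 0.009252 × 24.30 = 0.2248 g
%Mg = 0.2248 / 0.377 × 100 = 59.63%

59.6 %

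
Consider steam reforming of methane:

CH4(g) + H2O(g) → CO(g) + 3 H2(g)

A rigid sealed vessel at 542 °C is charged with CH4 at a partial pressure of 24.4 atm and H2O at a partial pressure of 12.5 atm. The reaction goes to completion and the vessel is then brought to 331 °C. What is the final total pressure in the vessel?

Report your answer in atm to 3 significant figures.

45.9 atm

At constant V, partial pressures at 542 °C are proportional to moles, so apply stoichiometry directly to pressures.
P(H2O) required for 24.4 atm of CH4 = (1/1) × 24.4 = 24.40 atm; available 12.5 atm, so H2O is limiting.
P(CH4) remaining = 24.4 − (1/1) × 12.5 = 11.90 atm
P(gaseous products) = (1+3)/1 × 12.5 = 50.00 atm
P_total at 542 °C = 11.90 + 50.00 = 61.90 atm
Scaling to 331 °C: P = 61.90 × 604.15/815.15 = 45.88 atm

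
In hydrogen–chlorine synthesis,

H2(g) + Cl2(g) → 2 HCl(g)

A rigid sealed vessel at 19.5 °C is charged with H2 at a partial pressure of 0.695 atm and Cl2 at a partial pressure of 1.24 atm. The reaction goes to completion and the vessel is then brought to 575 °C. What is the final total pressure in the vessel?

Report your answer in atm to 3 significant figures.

5.61 atm

With V and T fixed, P_i ∝ n_i, so the mole ratios apply directly to partial pressures at 19.5 °C.
P(Cl2) required for 0.695 atm of H2 = (1/1) × 0.695 = 0.6950 atm; available 1.24 atm, so H2 is limiting.
P(Cl2) remaining = 1.24 − (1/1) × 0.695 = 0.5450 atm
P(gaseous products) = (2)/1 × 0.695 = 1.390 atm
P_total at 19.5 °C = 0.5450 + 1.390 = 1.935 atm
Scaling to 575 °C: P = 1.935 × 848.15/292.65 = 5.608 atm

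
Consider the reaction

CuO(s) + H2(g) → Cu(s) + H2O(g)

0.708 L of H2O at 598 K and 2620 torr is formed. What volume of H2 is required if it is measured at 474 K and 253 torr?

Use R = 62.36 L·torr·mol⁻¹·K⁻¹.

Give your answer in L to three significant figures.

5.81 L

n(H2O) = PV/RT = (2620 × 0.708) / (62.36 × 598) = 0.04974 mol
n(H2) = (1/1) × 0.04974 = 0.04974 mol
V = nRT/P = 0.04974 × 62.36 × 474 / 253 = 5.811 L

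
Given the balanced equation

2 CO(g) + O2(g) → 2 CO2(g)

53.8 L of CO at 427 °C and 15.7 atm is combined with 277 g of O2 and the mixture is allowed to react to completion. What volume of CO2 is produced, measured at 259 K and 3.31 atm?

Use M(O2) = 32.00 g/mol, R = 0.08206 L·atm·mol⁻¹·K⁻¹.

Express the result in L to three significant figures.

n(CO) = PV/RT = (15.7 × 53.8) / (0.08206 × 700.15) = 14.70 mol
n(O2) = 277 / 32.00 = 8.656 mol
For 14.70 mol CO, stoichiometry requires (1/2) × 14.70 = 7.350 mol O2; 8.656 mol is available, so CO is limiting.
n(CO2) = (2/2) × 14.70 = 14.70 mol
V(CO2) = nRT/P = 14.70 × 0.08206 × 259 / 3.31 = 94.39 L

94.4 L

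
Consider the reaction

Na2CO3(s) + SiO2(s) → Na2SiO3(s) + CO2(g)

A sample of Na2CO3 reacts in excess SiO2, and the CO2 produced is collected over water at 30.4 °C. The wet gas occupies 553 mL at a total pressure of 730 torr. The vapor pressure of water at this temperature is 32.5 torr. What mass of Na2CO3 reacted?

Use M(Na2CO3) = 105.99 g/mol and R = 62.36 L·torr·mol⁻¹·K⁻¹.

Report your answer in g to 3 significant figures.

2.16 g

P(CO2) = 730 − 32.5 = 697.5 torr
n(CO2) = PV/RT = (697.5 × 0.5530) / (62.36 × 303.55) = 0.02038 mol
n(Na2CO3) = (1/1) × 0.02038 = 0.02038 mol
m(Na2CO3) = 0.02038 × 105.99 = 2.160 g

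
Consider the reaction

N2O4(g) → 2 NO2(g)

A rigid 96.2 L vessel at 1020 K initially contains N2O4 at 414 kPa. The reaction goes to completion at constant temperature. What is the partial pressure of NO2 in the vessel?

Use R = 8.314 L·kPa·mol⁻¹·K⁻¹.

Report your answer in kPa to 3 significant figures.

n(N2O4)₀ = PV/RT = (414 × 96.2) / (8.314 × 1020) = 4.696 mol
n(NO2) = (2/1) × 4.696 = 9.392 mol
P(NO2) = nRT/V = 9.392 × 8.314 × 1020 / 96.2 = 827.9 kPa

828 kPa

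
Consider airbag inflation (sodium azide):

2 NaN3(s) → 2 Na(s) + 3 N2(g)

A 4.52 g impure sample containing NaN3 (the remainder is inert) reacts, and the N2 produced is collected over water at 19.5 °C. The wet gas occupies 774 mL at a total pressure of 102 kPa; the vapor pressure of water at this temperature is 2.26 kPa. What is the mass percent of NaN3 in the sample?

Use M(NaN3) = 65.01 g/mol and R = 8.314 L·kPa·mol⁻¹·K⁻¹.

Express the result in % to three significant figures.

30.4 %

P(N2) = 102 − 2.26 = 99.74 kPa
n(N2) = PV/RT = (99.74 × 0.7740) / (8.314 × 292.65) = 0.03173 mol
n(NaN3) = (2/3) × 0.03173 = 0.02115 mol
m(NaN3) = 0.02115 × 65.01 = 1.375 g
%NaN3 = 1.375 / 4.52 × 100 = 30.42%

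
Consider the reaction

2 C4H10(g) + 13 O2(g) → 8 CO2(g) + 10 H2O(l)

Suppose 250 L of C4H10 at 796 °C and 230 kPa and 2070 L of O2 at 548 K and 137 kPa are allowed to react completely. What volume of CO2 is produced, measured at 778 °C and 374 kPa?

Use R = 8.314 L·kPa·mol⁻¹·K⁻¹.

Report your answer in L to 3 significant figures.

605 L

n(C4H10) = PV/RT = (230 × 250) / (8.314 × 1069.15) = 6.469 mol
n(O2) = PV/RT = (137 × 2070) / (8.314 × 548) = 62.24 mol
For 6.469 mol C4H10, stoichiometry requires (13/2) × 6.469 = 42.05 mol O2; 62.24 mol is available, so C4H10 is limiting.
n(CO2) = (8/2) × 6.469 = 25.88 mol
V(CO2) = nRT/P = 25.88 × 8.314 × 1051.15 / 374 = 604.7 L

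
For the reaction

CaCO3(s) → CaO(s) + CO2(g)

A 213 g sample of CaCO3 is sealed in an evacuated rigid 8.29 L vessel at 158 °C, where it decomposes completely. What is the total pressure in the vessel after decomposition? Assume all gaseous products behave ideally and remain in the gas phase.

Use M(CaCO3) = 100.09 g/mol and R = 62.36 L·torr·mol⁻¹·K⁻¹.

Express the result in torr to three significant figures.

6900 torr

n(CaCO3) = 213 / 100.09 = 2.128 mol
n(gas produced) = (1/1) × 2.128 = 2.128 mol
P = nRT/V = 2.128 × 62.36 × 431.15 / 8.29 = 6902 torr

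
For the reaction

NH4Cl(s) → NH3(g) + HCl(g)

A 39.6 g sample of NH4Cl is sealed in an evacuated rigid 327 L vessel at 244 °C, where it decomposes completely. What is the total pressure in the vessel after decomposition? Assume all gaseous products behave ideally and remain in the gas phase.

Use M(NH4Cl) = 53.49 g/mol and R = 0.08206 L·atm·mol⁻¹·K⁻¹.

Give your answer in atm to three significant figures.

0.192 atm

n(NH4Cl) = 39.6 / 53.49 = 0.7403 mol
n(gas produced) = (2/1) × 0.7403 = 1.481 mol
P = nRT/V = 1.481 × 0.08206 × 517.15 / 327 = 0.1922 atm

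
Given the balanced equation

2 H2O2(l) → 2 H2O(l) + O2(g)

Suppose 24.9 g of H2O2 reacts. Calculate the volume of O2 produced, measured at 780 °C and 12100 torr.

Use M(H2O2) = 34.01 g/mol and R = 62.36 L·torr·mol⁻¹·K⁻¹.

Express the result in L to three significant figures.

1.99 L

n(H2O2) = 24.90 / 34.01 = 0.7321 mol
n(O2) = (1/2) × 0.7321 = 0.3660 mol
V = nRT/P = 0.3660 × 62.36 × 1053.15 / 12100 = 1.987 L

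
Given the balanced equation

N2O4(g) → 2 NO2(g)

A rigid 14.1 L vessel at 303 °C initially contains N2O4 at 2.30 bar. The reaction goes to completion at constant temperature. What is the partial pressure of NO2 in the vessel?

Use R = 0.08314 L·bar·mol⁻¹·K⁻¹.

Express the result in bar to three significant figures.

n(N2O4)₀ = PV/RT = (2.30 × 14.1) / (0.08314 × 576.15) = 0.6770 mol
n(NO2) = (2/1) × 0.6770 = 1.354 mol
P(NO2) = nRT/V = 1.354 × 0.08314 × 576.15 / 14.1 = 4.600 bar

4.60 bar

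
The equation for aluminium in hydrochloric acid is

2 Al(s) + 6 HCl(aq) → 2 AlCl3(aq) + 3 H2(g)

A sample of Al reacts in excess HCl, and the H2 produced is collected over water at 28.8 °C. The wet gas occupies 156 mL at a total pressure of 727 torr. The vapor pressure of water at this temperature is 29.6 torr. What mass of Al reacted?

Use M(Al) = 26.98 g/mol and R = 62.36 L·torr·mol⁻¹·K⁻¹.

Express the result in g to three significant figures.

0.104 g

P(H2) = 727 − 29.6 = 697.4 torr
n(H2) = PV/RT = (697.4 × 0.1560) / (62.36 × 301.95) = 0.005778 mol
n(Al) = (2/3) × 0.005778 = 0.003852 mol
m(Al) = 0.003852 × 26.98 = 0.1039 g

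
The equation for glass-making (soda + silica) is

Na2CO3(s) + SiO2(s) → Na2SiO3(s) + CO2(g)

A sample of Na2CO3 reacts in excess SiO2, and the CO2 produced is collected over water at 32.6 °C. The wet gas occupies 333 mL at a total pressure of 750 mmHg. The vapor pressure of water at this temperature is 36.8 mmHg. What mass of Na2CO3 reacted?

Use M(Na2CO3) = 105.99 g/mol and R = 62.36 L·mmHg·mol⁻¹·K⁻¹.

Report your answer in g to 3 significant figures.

1.32 g

P(CO2) = 750 − 36.8 = 713.2 mmHg
n(CO2) = PV/RT = (713.2 × 0.3330) / (62.36 × 305.75) = 0.01246 mol
n(Na2CO3) = (1/1) × 0.01246 = 0.01246 mol
m(Na2CO3) = 0.01246 × 105.99 = 1.321 g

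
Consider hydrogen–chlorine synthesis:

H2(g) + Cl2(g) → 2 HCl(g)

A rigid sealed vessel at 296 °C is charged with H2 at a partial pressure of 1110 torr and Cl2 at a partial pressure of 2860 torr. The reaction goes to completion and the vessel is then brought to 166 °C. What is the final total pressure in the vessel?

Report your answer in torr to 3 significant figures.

With V and T fixed, P_i ∝ n_i, so the mole ratios apply directly to partial pressures at 296 °C.
P(Cl2) required for 1110 torr of H2 = (1/1) × 1110 = 1110 torr; available 2860 torr, so H2 is limiting.
P(Cl2) remaining = 2860 − (1/1) × 1110 = 1750 torr
P(gaseous products) = (2)/1 × 1110 = 2220 torr
P_total at 296 °C = 1750 + 2220 = 3970 torr
Scaling to 166 °C: P = 3970 × 439.15/569.15 = 3063 torr

3060 torr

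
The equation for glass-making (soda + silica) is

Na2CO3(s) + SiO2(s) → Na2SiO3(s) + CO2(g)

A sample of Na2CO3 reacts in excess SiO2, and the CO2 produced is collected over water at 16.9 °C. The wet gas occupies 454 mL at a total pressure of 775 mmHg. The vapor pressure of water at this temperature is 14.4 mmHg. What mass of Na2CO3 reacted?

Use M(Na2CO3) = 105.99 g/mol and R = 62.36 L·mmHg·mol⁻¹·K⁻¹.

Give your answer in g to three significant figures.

P(CO2) = 775 − 14.4 = 760.6 mmHg
n(CO2) = PV/RT = (760.6 × 0.4540) / (62.36 × 290.05) = 0.01909 mol
n(Na2CO3) = (1/1) × 0.01909 = 0.01909 mol
m(Na2CO3) = 0.01909 × 105.99 = 2.023 g

2.02 g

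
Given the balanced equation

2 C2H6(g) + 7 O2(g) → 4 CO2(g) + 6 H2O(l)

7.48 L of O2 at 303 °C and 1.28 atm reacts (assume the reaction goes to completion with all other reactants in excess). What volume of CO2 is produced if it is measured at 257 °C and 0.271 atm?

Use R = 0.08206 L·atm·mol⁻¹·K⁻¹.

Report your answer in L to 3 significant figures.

18.6 L

n(O2) = PV/RT = (1.28 × 7.48) / (0.08206 × 576.15) = 0.2025 mol
n(CO2) = (4/7) × 0.2025 = 0.1157 mol
V = nRT/P = 0.1157 × 0.08206 × 530.15 / 0.271 = 18.57 L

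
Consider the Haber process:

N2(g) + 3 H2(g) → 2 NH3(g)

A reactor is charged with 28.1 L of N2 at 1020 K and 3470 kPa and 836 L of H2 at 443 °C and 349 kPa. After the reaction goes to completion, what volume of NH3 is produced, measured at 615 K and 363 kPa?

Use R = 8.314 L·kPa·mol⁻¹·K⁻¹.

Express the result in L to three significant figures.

324 L

n(N2) = PV/RT = (3470 × 28.1) / (8.314 × 1020) = 11.50 mol
n(H2) = PV/RT = (349 × 836) / (8.314 × 716.15) = 49.00 mol
For 11.50 mol N2, stoichiometry requires (3/1) × 11.50 = 34.50 mol H2; 49.00 mol is available, so N2 is limiting.
n(NH3) = (2/1) × 11.50 = 23.00 mol
V(NH3) = nRT/P = 23.00 × 8.314 × 615 / 363 = 324.0 L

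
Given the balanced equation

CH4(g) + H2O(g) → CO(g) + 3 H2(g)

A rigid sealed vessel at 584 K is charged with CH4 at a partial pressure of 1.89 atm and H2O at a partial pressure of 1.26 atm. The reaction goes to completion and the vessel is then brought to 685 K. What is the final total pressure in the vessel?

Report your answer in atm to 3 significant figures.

At constant V, partial pressures at 584 K are proportional to moles, so apply stoichiometry directly to pressures.
P(H2O) required for 1.89 atm of CH4 = (1/1) × 1.89 = 1.890 atm; available 1.26 atm, so H2O is limiting.
P(CH4) remaining = 1.89 − (1/1) × 1.26 = 0.6300 atm
P(gaseous products) = (1+3)/1 × 1.26 = 5.040 atm
P_total at 584 K = 0.6300 + 5.040 = 5.670 atm
Scaling to 685 K: P = 5.670 × 685/584 = 6.651 atm

6.65 atm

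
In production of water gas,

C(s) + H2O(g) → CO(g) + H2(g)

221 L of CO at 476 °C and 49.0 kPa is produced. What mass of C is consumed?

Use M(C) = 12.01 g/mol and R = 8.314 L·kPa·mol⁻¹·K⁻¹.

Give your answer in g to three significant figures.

n(CO) = PV/RT = (49.0 × 221) / (8.314 × 749.15) = 1.739 mol
n(C) = (1/1) × 1.739 = 1.739 mol
m(C) = 1.739 × 12.01 = 20.89 g

20.9 g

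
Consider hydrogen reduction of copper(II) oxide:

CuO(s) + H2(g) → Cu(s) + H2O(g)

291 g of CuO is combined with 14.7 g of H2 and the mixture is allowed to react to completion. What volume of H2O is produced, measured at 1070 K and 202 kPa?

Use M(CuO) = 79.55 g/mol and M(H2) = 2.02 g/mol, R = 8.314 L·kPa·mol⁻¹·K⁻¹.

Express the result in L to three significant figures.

161 L

n(CuO) = 291 / 79.55 = 3.658 mol
n(H2) = 14.7 / 2.02 = 7.277 mol
For 3.658 mol CuO, stoichiometry requires (1/1) × 3.658 = 3.658 mol H2; 7.277 mol is available, so CuO is limiting.
n(H2O) = (1/1) × 3.658 = 3.658 mol
V(H2O) = nRT/P = 3.658 × 8.314 × 1070 / 202 = 161.1 L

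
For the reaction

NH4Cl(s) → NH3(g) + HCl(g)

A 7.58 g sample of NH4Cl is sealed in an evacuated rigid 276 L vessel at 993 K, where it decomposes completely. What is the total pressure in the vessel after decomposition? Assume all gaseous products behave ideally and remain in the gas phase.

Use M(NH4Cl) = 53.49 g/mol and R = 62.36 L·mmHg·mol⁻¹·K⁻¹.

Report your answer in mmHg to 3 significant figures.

63.6 mmHg

n(NH4Cl) = 7.58 / 53.49 = 0.1417 mol
n(gas produced) = (2/1) × 0.1417 = 0.2834 mol
P = nRT/V = 0.2834 × 62.36 × 993 / 276 = 63.58 mmHg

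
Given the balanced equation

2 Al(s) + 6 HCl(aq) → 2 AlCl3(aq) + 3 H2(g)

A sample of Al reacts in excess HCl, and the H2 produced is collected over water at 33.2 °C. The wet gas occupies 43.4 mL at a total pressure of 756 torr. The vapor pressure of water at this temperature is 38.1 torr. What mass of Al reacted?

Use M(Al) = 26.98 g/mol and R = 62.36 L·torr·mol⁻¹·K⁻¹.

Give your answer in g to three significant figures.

0.0293 g

P(H2) = 756 − 38.1 = 717.9 torr
n(H2) = PV/RT = (717.9 × 0.04340) / (62.36 × 306.35) = 0.001631 mol
n(Al) = (2/3) × 0.001631 = 0.001087 mol
m(Al) = 0.001087 × 26.98 = 0.02933 g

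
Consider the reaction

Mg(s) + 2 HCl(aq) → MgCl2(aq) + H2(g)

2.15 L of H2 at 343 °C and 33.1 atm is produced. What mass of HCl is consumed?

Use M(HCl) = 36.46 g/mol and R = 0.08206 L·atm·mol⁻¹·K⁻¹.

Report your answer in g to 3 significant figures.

103 g

n(H2) = PV/RT = (33.1 × 2.15) / (0.08206 × 616.15) = 1.408 mol
n(HCl) = (2/1) × 1.408 = 2.816 mol
m(HCl) = 2.816 × 36.46 = 102.7 g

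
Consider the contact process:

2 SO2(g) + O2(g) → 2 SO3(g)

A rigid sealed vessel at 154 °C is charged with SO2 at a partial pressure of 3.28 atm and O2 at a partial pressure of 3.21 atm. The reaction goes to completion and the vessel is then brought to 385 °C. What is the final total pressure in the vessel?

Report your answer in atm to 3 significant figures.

7.47 atm

With V and T fixed, P_i ∝ n_i, so the mole ratios apply directly to partial pressures at 154 °C.
P(O2) required for 3.28 atm of SO2 = (1/2) × 3.28 = 1.640 atm; available 3.21 atm, so SO2 is limiting.
P(O2) remaining = 3.21 − (1/2) × 3.28 = 1.570 atm
P(gaseous products) = (2)/2 × 3.28 = 3.280 atm
P_total at 154 °C = 1.570 + 3.280 = 4.850 atm
Scaling to 385 °C: P = 4.850 × 658.15/427.15 = 7.473 atm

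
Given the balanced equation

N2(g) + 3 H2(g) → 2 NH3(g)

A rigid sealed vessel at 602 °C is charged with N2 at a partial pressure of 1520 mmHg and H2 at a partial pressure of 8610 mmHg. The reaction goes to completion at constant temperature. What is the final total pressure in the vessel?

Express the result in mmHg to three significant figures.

7090 mmHg

With V and T fixed, P_i ∝ n_i, so the mole ratios apply directly to partial pressures at 602 °C.
P(H2) required for 1520 mmHg of N2 = (3/1) × 1520 = 4560 mmHg; available 8610 mmHg, so N2 is limiting.
P(H2) remaining = 8610 − (3/1) × 1520 = 4050 mmHg
P(gaseous products) = (2)/1 × 1520 = 3040 mmHg
P_total at 602 °C = 4050 + 3040 = 7090 mmHg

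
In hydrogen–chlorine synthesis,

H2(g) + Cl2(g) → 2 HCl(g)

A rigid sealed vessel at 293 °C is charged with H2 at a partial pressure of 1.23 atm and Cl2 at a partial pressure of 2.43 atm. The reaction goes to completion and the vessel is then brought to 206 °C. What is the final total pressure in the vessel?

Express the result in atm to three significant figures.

3.10 atm

At constant V, partial pressures at 293 °C are proportional to moles, so apply stoichiometry directly to pressures.
P(Cl2) required for 1.23 atm of H2 = (1/1) × 1.23 = 1.230 atm; available 2.43 atm, so H2 is limiting.
P(Cl2) remaining = 2.43 − (1/1) × 1.23 = 1.200 atm
P(gaseous products) = (2)/1 × 1.23 = 2.460 atm
P_total at 293 °C = 1.200 + 2.460 = 3.660 atm
Scaling to 206 °C: P = 3.660 × 479.15/566.15 = 3.098 atm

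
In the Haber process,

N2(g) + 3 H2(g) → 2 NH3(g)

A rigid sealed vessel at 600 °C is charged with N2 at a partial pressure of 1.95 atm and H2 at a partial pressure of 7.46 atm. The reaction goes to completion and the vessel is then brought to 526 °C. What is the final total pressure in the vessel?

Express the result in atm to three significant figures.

5.04 atm

Because the vessel is rigid and T is held at 600 °C, work the stoichiometry in partial pressures (P_i = n_iRT/V).
P(H2) required for 1.95 atm of N2 = (3/1) × 1.95 = 5.850 atm; available 7.46 atm, so N2 is limiting.
P(H2) remaining = 7.46 − (3/1) × 1.95 = 1.610 atm
P(gaseous products) = (2)/1 × 1.95 = 3.900 atm
P_total at 600 °C = 1.610 + 3.900 = 5.510 atm
Scaling to 526 °C: P = 5.510 × 799.15/873.15 = 5.043 atm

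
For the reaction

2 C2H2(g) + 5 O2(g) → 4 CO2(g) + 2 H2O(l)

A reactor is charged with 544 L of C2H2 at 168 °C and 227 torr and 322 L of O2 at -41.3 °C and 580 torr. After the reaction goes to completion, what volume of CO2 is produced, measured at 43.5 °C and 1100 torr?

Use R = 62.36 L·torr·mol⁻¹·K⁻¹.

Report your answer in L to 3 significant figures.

161 L

n(C2H2) = PV/RT = (227 × 544) / (62.36 × 441.15) = 4.489 mol
n(O2) = PV/RT = (580 × 322) / (62.36 × 231.85) = 12.92 mol
For 4.489 mol C2H2, stoichiometry requires (5/2) × 4.489 = 11.22 mol O2; 12.92 mol is available, so C2H2 is limiting.
n(CO2) = (4/2) × 4.489 = 8.978 mol
V(CO2) = nRT/P = 8.978 × 62.36 × 316.65 / 1100 = 161.2 L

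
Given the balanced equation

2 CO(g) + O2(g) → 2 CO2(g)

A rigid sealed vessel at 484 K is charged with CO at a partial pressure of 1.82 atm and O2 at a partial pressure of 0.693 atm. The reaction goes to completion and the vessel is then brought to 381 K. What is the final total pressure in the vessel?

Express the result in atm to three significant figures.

1.43 atm

At constant V, partial pressures at 484 K are proportional to moles, so apply stoichiometry directly to pressures.
P(O2) required for 1.82 atm of CO = (1/2) × 1.82 = 0.9100 atm; available 0.693 atm, so O2 is limiting.
P(CO) remaining = 1.82 − (2/1) × 0.693 = 0.4340 atm
P(gaseous products) = (2)/1 × 0.693 = 1.386 atm
P_total at 484 K = 0.4340 + 1.386 = 1.820 atm
Scaling to 381 K: P = 1.820 × 381/484 = 1.433 atm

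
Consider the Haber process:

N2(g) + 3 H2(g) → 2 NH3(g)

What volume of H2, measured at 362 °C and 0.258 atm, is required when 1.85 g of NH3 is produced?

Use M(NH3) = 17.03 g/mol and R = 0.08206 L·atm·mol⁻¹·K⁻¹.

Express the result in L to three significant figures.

n(NH3) = 1.850 / 17.03 = 0.1086 mol
n(H2) = (3/2) × 0.1086 = 0.1629 mol
V = nRT/P = 0.1629 × 0.08206 × 635.15 / 0.258 = 32.91 L

32.9 L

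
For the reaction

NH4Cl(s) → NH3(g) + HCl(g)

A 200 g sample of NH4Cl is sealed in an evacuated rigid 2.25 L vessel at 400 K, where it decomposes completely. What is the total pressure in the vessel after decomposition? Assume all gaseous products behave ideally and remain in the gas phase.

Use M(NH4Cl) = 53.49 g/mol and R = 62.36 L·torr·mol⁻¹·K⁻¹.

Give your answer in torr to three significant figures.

n(NH4Cl) = 200 / 53.49 = 3.739 mol
n(gas produced) = (2/1) × 3.739 = 7.478 mol
P = nRT/V = 7.478 × 62.36 × 400 / 2.25 = 82900 torr

82900 torr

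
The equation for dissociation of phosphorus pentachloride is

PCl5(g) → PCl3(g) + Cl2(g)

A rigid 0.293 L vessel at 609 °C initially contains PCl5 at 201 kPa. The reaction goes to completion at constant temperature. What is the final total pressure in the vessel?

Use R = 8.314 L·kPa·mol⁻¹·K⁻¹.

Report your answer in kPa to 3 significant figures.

Rigid vessel, constant T ⇒ P scales with total gas moles (1 → 2).
P_final = (2/1) × 201 = 402.0 kPa

402 kPa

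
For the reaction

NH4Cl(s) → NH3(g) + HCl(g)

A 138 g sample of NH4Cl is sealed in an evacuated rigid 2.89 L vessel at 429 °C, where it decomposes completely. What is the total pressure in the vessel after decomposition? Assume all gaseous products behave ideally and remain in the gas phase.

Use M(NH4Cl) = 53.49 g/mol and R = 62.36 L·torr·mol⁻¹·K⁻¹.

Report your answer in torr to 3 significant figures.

78200 torr

n(NH4Cl) = 138 / 53.49 = 2.580 mol
n(gas produced) = (2/1) × 2.580 = 5.160 mol
P = nRT/V = 5.160 × 62.36 × 702.15 / 2.89 = 78180 torr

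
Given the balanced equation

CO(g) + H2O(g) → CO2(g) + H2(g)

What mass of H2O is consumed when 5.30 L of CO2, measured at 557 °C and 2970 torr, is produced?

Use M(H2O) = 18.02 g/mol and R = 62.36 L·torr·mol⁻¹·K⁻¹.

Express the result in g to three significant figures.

n(CO2) = PV/RT = (2970 × 5.30) / (62.36 × 830.15) = 0.3041 mol
n(H2O) = (1/1) × 0.3041 = 0.3041 mol
m(H2O) = 0.3041 × 18.02 = 5.480 g

5.48 g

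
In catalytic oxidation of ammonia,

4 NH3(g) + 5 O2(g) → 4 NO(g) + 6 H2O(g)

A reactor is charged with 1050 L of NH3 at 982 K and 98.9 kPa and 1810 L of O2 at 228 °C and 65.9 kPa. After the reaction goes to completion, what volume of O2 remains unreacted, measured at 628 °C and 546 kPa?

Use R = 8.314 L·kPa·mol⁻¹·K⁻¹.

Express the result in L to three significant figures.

n(NH3) = PV/RT = (98.9 × 1050) / (8.314 × 982) = 12.72 mol
n(O2) = PV/RT = (65.9 × 1810) / (8.314 × 501.15) = 28.63 mol
For 12.72 mol NH3, stoichiometry requires (5/4) × 12.72 = 15.90 mol O2; 28.63 mol is available, so NH3 is limiting.
n(O2) consumed = (5/4) × 12.72 = 15.90 mol; remaining = 28.63 − 15.90 = 12.73 mol
V(O2) = nRT/P = 12.73 × 8.314 × 901.15 / 546 = 174.7 L

175 L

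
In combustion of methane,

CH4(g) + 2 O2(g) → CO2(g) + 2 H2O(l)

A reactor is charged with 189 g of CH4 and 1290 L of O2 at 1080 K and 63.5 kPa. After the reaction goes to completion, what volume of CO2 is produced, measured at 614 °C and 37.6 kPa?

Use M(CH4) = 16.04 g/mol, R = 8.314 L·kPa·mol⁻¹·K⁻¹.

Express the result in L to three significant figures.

n(CH4) = 189 / 16.04 = 11.78 mol
n(O2) = PV/RT = (63.5 × 1290) / (8.314 × 1080) = 9.123 mol
For 11.78 mol CH4, stoichiometry requires (2/1) × 11.78 = 23.56 mol O2; 9.123 mol is available, so O2 is limiting.
n(CO2) = (1/2) × 9.123 = 4.561 mol
V(CO2) = nRT/P = 4.561 × 8.314 × 887.15 / 37.6 = 894.7 L

895 L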